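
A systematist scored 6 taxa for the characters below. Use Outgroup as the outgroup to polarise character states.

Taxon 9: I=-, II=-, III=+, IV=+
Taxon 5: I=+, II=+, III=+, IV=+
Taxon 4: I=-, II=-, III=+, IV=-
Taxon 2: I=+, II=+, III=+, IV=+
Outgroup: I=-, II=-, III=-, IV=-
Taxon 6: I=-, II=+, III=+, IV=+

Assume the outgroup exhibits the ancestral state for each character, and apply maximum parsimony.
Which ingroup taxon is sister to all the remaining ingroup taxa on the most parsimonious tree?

Taxon 4

The outgroup has state '-' for every character, so '+' is the derived state throughout.
I (derived state '+') is shared by Taxon 2 and Taxon 5 — a synapomorphy uniting that clade.
II: derived state '+' in Taxon 2, Taxon 5, and Taxon 6 only — synapomorphy for {Taxon 2, Taxon 5, Taxon 6}.
All ingroup taxa share the derived state '+' for III; it defines the ingroup but does not resolve relationships within it.
IV: derived state '+' in Taxon 2, Taxon 5, Taxon 6, and Taxon 9 only — synapomorphy for {Taxon 2, Taxon 5, Taxon 6, Taxon 9}.
Most parsimonious ingroup topology: ((((Taxon 5,Taxon 2),Taxon 6),Taxon 9),Taxon 4).
Taxon 4 is sister to the clade containing all other ingroup taxa, so it is the earliest-diverging (most basal) ingroup lineage.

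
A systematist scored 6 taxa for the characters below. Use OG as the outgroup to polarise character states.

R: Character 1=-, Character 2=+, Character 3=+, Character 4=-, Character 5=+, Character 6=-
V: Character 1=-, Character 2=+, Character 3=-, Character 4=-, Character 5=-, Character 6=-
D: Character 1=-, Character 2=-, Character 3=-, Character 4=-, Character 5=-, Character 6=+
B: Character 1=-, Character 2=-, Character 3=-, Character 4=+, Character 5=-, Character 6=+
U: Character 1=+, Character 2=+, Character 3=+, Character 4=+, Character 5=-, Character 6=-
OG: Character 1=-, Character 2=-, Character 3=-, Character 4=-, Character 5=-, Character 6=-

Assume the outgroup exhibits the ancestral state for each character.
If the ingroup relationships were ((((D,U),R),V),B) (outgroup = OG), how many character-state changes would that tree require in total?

Map each character onto ((((D,U),R),V),B) (rooted by OG) and count the minimum state changes it requires (Fitch parsimony):
Character 1: 1; Character 2: 2; Character 3: 2; Character 4: 2; Character 5: 1; Character 6: 2.
Total tree length = 10.

10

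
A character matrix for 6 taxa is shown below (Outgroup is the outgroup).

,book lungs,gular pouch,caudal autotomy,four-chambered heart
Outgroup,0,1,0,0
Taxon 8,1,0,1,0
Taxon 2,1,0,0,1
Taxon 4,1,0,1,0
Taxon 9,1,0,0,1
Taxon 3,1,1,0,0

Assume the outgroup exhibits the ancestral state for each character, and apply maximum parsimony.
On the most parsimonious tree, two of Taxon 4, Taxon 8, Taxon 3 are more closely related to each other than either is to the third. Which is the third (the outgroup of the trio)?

Character polarity is set by the outgroup: the derived state is whichever differs from the outgroup's state, so for gular pouch the derived state is '0', and for the remaining characters it is '1'.
book lungs (derived state '1') is shared by all ingroup taxa — unites the whole ingroup.
Only Taxon 2, Taxon 4, Taxon 8, and Taxon 9 show the derived state '0' for gular pouch, supporting them as a clade.
Only Taxon 4 and Taxon 8 show the derived state '1' for caudal autotomy, supporting them as a clade.
four-chambered heart: derived state '1' in Taxon 2 and Taxon 9 only — synapomorphy for {Taxon 2, Taxon 9}.
Most parsimonious ingroup topology: (((Taxon 8,Taxon 4),(Taxon 2,Taxon 9)),Taxon 3).
Taxon 4 and Taxon 8 share a more recent common ancestor with each other than either does with Taxon 3, so Taxon 3 is the least closely related of the three.

Taxon 3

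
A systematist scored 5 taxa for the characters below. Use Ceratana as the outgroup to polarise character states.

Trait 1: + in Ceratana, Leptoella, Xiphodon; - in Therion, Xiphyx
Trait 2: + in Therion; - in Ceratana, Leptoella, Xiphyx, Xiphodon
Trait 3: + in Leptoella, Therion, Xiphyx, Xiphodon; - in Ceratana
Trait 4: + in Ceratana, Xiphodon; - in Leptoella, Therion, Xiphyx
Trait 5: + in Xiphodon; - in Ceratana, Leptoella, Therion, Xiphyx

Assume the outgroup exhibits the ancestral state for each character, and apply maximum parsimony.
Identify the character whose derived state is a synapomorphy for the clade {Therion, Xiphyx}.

Trait 1

Character polarity is set by the outgroup: the derived state is whichever differs from the outgroup's state, so for Trait 1, Trait 4 the derived state is '-', and for the remaining characters it is '+'.
Trait 1 (derived state '-') is shared by Therion and Xiphyx — a synapomorphy uniting that clade.
Trait 2 (derived state '+') is unique to Therion (autapomorphy; uninformative for grouping).
All ingroup taxa share the derived state '+' for Trait 3; it defines the ingroup but does not resolve relationships within it.
Only Leptoella, Therion, and Xiphyx show the derived state '-' for Trait 4, supporting them as a clade.
Trait 5 (derived state '+') is unique to Xiphodon (autapomorphy; uninformative for grouping).
Most parsimonious ingroup topology: ((Leptoella,(Therion,Xiphyx)),Xiphodon).
The clade {Therion, Xiphyx} is supported by Trait 1: its derived state '-' occurs in exactly those taxa and in no other taxon (including the outgroup).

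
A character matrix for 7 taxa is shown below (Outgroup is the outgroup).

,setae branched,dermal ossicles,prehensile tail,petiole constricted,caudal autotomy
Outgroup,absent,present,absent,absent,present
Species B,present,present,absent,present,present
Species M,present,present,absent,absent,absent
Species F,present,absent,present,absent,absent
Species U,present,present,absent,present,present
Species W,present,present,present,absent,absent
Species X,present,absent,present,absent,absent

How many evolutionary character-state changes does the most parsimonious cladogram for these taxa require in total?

5

Character polarity is set by the outgroup: the derived state is whichever differs from the outgroup's state, so for dermal ossicles, caudal autotomy the derived state is 'absent', and for the remaining characters it is 'present'.
setae branched (derived state 'present') is shared by all ingroup taxa — unites the whole ingroup.
dermal ossicles (derived state 'absent') is shared by Species F and Species X — a synapomorphy uniting that clade.
prehensile tail: derived state 'present' in Species F, Species W, and Species X only — synapomorphy for {Species F, Species W, Species X}.
petiole constricted (derived state 'present') is shared by Species B and Species U — a synapomorphy uniting that clade.
caudal autotomy (derived state 'absent') is shared by Species F, Species M, Species W, and Species X — a synapomorphy uniting that clade.
Most parsimonious ingroup topology: ((Species B,Species U),(Species M,((Species F,Species X),Species W))).
Changes per character on this tree: setae branched: 1; dermal ossicles: 1; prehensile tail: 1; petiole constricted: 1; caudal autotomy: 1.
Total = 5.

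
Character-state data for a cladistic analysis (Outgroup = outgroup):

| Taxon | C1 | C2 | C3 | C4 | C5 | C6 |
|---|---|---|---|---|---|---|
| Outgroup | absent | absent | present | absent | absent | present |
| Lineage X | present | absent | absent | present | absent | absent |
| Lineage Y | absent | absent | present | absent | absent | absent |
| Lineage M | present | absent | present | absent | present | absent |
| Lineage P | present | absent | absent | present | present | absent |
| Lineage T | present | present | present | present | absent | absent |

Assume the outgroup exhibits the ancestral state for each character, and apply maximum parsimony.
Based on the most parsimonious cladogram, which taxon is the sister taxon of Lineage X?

Character polarity is set by the outgroup: the derived state is whichever differs from the outgroup's state, so for C3, C6 the derived state is 'absent', and for the remaining characters it is 'present'.
C1 (derived state 'present') is shared by Lineage M, Lineage P, Lineage T, and Lineage X — a synapomorphy uniting that clade.
C2: derived state 'present' in Lineage T only — an autapomorphy, so it tells us nothing about relationships among taxa.
Only Lineage P and Lineage X show the derived state 'absent' for C3, supporting them as a clade.
C4 (derived state 'present') is shared by Lineage P, Lineage T, and Lineage X — a synapomorphy uniting that clade.
C5 groups Lineage M and Lineage P, which is incompatible with the clades supported by the remaining characters; treating it as convergent (homoplasy) costs fewer steps than any alternative tree.
All ingroup taxa share the derived state 'absent' for C6; it defines the ingroup but does not resolve relationships within it.
Most parsimonious ingroup topology: ((((Lineage X,Lineage P),Lineage T),Lineage M),Lineage Y).
Lineage X and Lineage P form a cherry on this tree, so they are sister taxa.

Lineage P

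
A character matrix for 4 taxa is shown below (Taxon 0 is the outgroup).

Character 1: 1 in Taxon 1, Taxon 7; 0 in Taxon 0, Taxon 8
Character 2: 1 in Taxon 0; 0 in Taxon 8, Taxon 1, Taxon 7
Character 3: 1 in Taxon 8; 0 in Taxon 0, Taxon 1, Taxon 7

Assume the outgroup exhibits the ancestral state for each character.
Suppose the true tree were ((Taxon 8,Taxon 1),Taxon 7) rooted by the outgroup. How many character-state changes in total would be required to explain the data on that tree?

Map each character onto ((Taxon 8,Taxon 1),Taxon 7) (rooted by Taxon 0) and count the minimum state changes it requires (Fitch parsimony):
Character 1: 2; Character 2: 1; Character 3: 1.
Total tree length = 4.

4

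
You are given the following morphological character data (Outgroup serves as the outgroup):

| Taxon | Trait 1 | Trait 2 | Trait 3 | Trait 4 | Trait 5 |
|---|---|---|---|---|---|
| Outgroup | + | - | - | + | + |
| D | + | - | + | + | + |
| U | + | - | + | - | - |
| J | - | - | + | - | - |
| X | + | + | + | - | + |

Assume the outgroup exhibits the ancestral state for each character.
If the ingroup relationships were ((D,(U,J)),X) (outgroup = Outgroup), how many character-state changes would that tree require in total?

Map each character onto ((D,(U,J)),X) (rooted by Outgroup) and count the minimum state changes it requires (Fitch parsimony):
Trait 1: 1; Trait 2: 1; Trait 3: 1; Trait 4: 2; Trait 5: 1.
Total tree length = 6.

6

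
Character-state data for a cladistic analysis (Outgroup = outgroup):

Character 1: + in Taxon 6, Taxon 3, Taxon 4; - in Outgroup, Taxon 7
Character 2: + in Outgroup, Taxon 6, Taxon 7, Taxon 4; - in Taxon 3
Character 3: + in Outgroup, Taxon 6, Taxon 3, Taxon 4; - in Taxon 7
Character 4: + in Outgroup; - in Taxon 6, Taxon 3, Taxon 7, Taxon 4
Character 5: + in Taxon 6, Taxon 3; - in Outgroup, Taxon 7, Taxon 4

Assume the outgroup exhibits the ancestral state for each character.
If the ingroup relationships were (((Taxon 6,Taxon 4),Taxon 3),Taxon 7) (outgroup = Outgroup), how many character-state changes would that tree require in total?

Map each character onto (((Taxon 6,Taxon 4),Taxon 3),Taxon 7) (rooted by Outgroup) and count the minimum state changes it requires (Fitch parsimony):
Character 1: 1; Character 2: 1; Character 3: 1; Character 4: 1; Character 5: 2.
Total tree length = 6.

6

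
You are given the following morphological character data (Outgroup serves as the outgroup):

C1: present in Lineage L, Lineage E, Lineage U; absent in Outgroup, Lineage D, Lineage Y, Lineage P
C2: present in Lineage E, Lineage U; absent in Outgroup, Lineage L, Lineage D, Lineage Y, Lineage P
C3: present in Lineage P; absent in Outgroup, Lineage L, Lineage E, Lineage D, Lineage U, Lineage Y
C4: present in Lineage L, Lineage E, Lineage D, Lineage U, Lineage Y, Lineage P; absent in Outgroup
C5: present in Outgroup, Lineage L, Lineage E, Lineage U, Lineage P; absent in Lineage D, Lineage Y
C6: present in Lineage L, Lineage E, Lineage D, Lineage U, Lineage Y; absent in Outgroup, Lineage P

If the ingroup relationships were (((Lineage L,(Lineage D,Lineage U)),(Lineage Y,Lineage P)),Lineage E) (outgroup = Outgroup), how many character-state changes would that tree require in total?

11

Map each character onto (((Lineage L,(Lineage D,Lineage U)),(Lineage Y,Lineage P)),Lineage E) (rooted by Outgroup) and count the minimum state changes it requires (Fitch parsimony):
C1: 3; C2: 2; C3: 1; C4: 1; C5: 2; C6: 2.
Total tree length = 11.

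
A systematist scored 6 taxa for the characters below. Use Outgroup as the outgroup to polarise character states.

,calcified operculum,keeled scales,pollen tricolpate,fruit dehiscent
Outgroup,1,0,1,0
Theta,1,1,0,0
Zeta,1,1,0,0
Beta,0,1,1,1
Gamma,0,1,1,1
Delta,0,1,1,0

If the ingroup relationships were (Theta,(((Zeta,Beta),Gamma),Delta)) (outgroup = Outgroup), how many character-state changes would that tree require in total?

Map each character onto (Theta,(((Zeta,Beta),Gamma),Delta)) (rooted by Outgroup) and count the minimum state changes it requires (Fitch parsimony):
calcified operculum: 2; keeled scales: 1; pollen tricolpate: 2; fruit dehiscent: 2.
Total tree length = 7.

7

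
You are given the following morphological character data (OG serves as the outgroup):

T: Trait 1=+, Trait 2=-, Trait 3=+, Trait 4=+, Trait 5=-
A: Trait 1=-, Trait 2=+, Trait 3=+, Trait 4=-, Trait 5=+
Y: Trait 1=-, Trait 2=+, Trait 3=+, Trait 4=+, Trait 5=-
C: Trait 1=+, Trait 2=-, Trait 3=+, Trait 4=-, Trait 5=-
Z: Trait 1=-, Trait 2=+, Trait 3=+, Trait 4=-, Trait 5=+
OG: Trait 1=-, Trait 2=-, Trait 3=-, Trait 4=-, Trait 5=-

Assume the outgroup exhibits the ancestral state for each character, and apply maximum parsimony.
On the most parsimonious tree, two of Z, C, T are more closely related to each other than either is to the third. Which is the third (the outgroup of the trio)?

The outgroup has state '-' for every character, so '+' is the derived state throughout.
Only C and T show the derived state '+' for Trait 1, supporting them as a clade.
Only A, Y, and Z show the derived state '+' for Trait 2, supporting them as a clade.
All ingroup taxa share the derived state '+' for Trait 3; it defines the ingroup but does not resolve relationships within it.
Trait 4 groups T and Y, which is incompatible with the clades supported by the remaining characters; treating it as convergent (homoplasy) costs fewer steps than any alternative tree.
Trait 5: derived state '+' in A and Z only — synapomorphy for {A, Z}.
Most parsimonious ingroup topology: ((C,T),((Z,A),Y)).
T and C share a more recent common ancestor with each other than either does with Z, so Z is the least closely related of the three.

Z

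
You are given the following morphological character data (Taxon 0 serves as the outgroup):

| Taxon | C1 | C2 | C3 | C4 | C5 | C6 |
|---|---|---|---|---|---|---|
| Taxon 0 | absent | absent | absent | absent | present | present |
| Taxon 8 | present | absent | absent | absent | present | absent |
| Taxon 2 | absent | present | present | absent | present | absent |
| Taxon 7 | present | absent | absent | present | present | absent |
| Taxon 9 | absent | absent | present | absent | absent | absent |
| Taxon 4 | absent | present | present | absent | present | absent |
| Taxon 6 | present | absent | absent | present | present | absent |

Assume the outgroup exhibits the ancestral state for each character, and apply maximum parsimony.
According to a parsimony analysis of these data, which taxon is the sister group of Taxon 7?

Character polarity is set by the outgroup: the derived state is whichever differs from the outgroup's state, so for C5, C6 the derived state is 'absent', and for the remaining characters it is 'present'.
Only Taxon 6, Taxon 7, and Taxon 8 show the derived state 'present' for C1, supporting them as a clade.
C2: derived state 'present' in Taxon 2 and Taxon 4 only — synapomorphy for {Taxon 2, Taxon 4}.
C3: derived state 'present' in Taxon 2, Taxon 4, and Taxon 9 only — synapomorphy for {Taxon 2, Taxon 4, Taxon 9}.
C4 (derived state 'present') is shared by Taxon 6 and Taxon 7 — a synapomorphy uniting that clade.
C5: derived state 'absent' in Taxon 9 only — an autapomorphy, so it tells us nothing about relationships among taxa.
All ingroup taxa share the derived state 'absent' for C6; it defines the ingroup but does not resolve relationships within it.
Most parsimonious ingroup topology: ((Taxon 8,(Taxon 7,Taxon 6)),((Taxon 2,Taxon 4),Taxon 9)).
Taxon 7 and Taxon 6 form a cherry on this tree, so they are sister taxa.

Taxon 6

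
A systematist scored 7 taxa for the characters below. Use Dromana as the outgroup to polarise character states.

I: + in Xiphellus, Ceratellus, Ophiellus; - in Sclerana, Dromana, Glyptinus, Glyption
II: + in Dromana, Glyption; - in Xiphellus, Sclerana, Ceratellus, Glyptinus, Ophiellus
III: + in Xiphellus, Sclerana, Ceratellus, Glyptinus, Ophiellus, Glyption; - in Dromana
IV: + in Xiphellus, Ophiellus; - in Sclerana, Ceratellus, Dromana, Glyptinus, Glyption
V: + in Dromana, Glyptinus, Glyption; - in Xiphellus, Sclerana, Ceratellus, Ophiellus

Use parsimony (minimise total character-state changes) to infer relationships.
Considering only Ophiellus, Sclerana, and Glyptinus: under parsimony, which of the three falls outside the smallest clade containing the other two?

Glyptinus

Character polarity is set by the outgroup: the derived state is whichever differs from the outgroup's state, so for II, V the derived state is '-', and for the remaining characters it is '+'.
I: derived state '+' in Ceratellus, Ophiellus, and Xiphellus only — synapomorphy for {Ceratellus, Ophiellus, Xiphellus}.
Only Ceratellus, Glyptinus, Ophiellus, Sclerana, and Xiphellus show the derived state '-' for II, supporting them as a clade.
III (derived state '+') is shared by all ingroup taxa — unites the whole ingroup.
Only Ophiellus and Xiphellus show the derived state '+' for IV, supporting them as a clade.
V (derived state '-') is shared by Ceratellus, Ophiellus, Sclerana, and Xiphellus — a synapomorphy uniting that clade.
Most parsimonious ingroup topology: (((((Ophiellus,Xiphellus),Ceratellus),Sclerana),Glyptinus),Glyption).
Ophiellus and Sclerana share a more recent common ancestor with each other than either does with Glyptinus, so Glyptinus is the least closely related of the three.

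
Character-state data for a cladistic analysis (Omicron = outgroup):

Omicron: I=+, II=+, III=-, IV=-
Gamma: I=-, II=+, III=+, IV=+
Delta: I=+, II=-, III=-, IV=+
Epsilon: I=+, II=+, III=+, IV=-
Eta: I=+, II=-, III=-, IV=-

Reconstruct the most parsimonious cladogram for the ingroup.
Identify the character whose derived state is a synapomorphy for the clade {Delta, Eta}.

Character polarity is set by the outgroup: the derived state is whichever differs from the outgroup's state, so for I, II the derived state is '-', and for the remaining characters it is '+'.
I (derived state '-') is unique to Gamma (autapomorphy; uninformative for grouping).
II: derived state '-' in Delta and Eta only — synapomorphy for {Delta, Eta}.
III: derived state '+' in Epsilon and Gamma only — synapomorphy for {Epsilon, Gamma}.
IV (state '+') occurs in Delta and Gamma but conflicts with the nesting implied by the other characters — most parsimoniously interpreted as homoplasy.
Most parsimonious ingroup topology: ((Gamma,Epsilon),(Delta,Eta)).
The clade {Delta, Eta} is supported by II: its derived state '-' occurs in exactly those taxa and in no other taxon (including the outgroup).

II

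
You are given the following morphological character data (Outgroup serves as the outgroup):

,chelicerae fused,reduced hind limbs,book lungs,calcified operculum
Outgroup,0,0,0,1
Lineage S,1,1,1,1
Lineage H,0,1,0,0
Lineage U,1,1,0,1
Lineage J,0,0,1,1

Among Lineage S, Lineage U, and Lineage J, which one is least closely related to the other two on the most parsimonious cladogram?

Character polarity is set by the outgroup: the derived state is whichever differs from the outgroup's state, so for calcified operculum the derived state is '0', and for the remaining characters it is '1'.
chelicerae fused (derived state '1') is shared by Lineage S and Lineage U — a synapomorphy uniting that clade.
reduced hind limbs: derived state '1' in Lineage H, Lineage S, and Lineage U only — synapomorphy for {Lineage H, Lineage S, Lineage U}.
book lungs groups Lineage J and Lineage S, which is incompatible with the clades supported by the remaining characters; treating it as convergent (homoplasy) costs fewer steps than any alternative tree.
calcified operculum (derived state '0') is unique to Lineage H (autapomorphy; uninformative for grouping).
Most parsimonious ingroup topology: (((Lineage S,Lineage U),Lineage H),Lineage J).
Lineage U and Lineage S share a more recent common ancestor with each other than either does with Lineage J, so Lineage J is the least closely related of the three.

Lineage J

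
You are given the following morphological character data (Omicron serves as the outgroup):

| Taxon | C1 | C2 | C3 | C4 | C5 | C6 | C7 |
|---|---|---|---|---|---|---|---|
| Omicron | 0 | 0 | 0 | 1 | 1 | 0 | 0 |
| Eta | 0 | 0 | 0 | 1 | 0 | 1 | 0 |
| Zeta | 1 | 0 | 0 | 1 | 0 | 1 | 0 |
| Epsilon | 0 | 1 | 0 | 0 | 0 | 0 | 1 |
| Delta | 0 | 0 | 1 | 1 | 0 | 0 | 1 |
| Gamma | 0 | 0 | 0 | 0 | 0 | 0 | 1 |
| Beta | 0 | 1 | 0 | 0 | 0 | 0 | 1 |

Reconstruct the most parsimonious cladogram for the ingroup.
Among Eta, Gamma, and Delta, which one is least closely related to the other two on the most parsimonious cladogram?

Character polarity is set by the outgroup: the derived state is whichever differs from the outgroup's state, so for C4, C5 the derived state is '0', and for the remaining characters it is '1'.
C1: derived state '1' in Zeta only — an autapomorphy, so it tells us nothing about relationships among taxa.
C2: derived state '1' in Beta and Epsilon only — synapomorphy for {Beta, Epsilon}.
C3 (derived state '1') is unique to Delta (autapomorphy; uninformative for grouping).
C4 (derived state '0') is shared by Beta, Epsilon, and Gamma — a synapomorphy uniting that clade.
C5 (derived state '0') is shared by all ingroup taxa — unites the whole ingroup.
C6: derived state '1' in Eta and Zeta only — synapomorphy for {Eta, Zeta}.
Only Beta, Delta, Epsilon, and Gamma show the derived state '1' for C7, supporting them as a clade.
Most parsimonious ingroup topology: ((Eta,Zeta),(((Epsilon,Beta),Gamma),Delta)).
Gamma and Delta share a more recent common ancestor with each other than either does with Eta, so Eta is the least closely related of the three.

Eta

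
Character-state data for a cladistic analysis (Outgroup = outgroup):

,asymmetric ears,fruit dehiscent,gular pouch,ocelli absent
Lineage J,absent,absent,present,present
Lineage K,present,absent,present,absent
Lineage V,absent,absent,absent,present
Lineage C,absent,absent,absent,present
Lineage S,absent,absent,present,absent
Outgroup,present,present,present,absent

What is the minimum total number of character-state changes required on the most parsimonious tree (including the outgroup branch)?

4

Character polarity is set by the outgroup: the derived state is whichever differs from the outgroup's state, so for asymmetric ears, fruit dehiscent, gular pouch the derived state is 'absent', and for the remaining characters it is 'present'.
Only Lineage C, Lineage J, Lineage S, and Lineage V show the derived state 'absent' for asymmetric ears, supporting them as a clade.
All ingroup taxa share the derived state 'absent' for fruit dehiscent; it defines the ingroup but does not resolve relationships within it.
gular pouch (derived state 'absent') is shared by Lineage C and Lineage V — a synapomorphy uniting that clade.
ocelli absent: derived state 'present' in Lineage C, Lineage J, and Lineage V only — synapomorphy for {Lineage C, Lineage J, Lineage V}.
Most parsimonious ingroup topology: (Lineage K,(((Lineage V,Lineage C),Lineage J),Lineage S)).
Changes per character on this tree: asymmetric ears: 1; fruit dehiscent: 1; gular pouch: 1; ocelli absent: 1.
Total = 4.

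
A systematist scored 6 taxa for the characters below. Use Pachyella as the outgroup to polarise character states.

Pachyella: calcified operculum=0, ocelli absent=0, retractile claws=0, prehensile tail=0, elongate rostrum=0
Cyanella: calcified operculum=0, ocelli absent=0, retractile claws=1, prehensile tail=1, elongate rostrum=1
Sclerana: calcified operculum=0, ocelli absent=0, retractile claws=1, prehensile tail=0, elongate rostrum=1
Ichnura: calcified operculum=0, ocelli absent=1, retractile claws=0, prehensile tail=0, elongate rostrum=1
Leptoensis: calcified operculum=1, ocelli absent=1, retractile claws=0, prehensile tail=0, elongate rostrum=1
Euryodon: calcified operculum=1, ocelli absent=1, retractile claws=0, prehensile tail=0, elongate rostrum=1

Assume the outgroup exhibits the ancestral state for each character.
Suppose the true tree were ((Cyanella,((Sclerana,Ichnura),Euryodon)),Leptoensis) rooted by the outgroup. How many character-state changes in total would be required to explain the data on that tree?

9

Map each character onto ((Cyanella,((Sclerana,Ichnura),Euryodon)),Leptoensis) (rooted by Pachyella) and count the minimum state changes it requires (Fitch parsimony):
calcified operculum: 2; ocelli absent: 3; retractile claws: 2; prehensile tail: 1; elongate rostrum: 1.
Total tree length = 9.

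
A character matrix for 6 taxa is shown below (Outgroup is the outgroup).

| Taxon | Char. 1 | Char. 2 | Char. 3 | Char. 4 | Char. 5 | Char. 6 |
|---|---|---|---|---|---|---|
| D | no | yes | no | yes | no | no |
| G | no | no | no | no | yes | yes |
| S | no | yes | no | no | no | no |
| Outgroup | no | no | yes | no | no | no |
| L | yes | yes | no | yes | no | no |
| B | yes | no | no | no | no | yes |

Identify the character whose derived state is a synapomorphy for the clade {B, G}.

Character polarity is set by the outgroup: the derived state is whichever differs from the outgroup's state, so for Char. 3 the derived state is 'no', and for the remaining characters it is 'yes'.
Char. 1 groups B and L, which is incompatible with the clades supported by the remaining characters; treating it as convergent (homoplasy) costs fewer steps than any alternative tree.
Char. 2 (derived state 'yes') is shared by D, L, and S — a synapomorphy uniting that clade.
All ingroup taxa share the derived state 'no' for Char. 3; it defines the ingroup but does not resolve relationships within it.
Char. 4 (derived state 'yes') is shared by D and L — a synapomorphy uniting that clade.
Char. 5: derived state 'yes' in G only — an autapomorphy, so it tells us nothing about relationships among taxa.
Char. 6: derived state 'yes' in B and G only — synapomorphy for {B, G}.
Most parsimonious ingroup topology: ((G,B),((L,D),S)).
The clade {B, G} is supported by Char. 6: its derived state 'yes' occurs in exactly those taxa and in no other taxon (including the outgroup).

Char. 6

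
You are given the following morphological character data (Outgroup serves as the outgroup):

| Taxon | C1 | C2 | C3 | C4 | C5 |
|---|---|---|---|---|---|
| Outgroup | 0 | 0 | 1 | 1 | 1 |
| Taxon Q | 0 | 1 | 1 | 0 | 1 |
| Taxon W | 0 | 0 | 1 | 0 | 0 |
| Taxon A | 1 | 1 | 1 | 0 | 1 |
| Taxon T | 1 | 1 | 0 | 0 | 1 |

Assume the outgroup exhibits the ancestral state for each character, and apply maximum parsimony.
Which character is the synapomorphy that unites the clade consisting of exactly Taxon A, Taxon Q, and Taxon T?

C2

Character polarity is set by the outgroup: the derived state is whichever differs from the outgroup's state, so for C3, C4, C5 the derived state is '0', and for the remaining characters it is '1'.
C1: derived state '1' in Taxon A and Taxon T only — synapomorphy for {Taxon A, Taxon T}.
C2 (derived state '1') is shared by Taxon A, Taxon Q, and Taxon T — a synapomorphy uniting that clade.
C3 (derived state '0') is unique to Taxon T (autapomorphy; uninformative for grouping).
All ingroup taxa share the derived state '0' for C4; it defines the ingroup but does not resolve relationships within it.
C5 (derived state '0') is unique to Taxon W (autapomorphy; uninformative for grouping).
Most parsimonious ingroup topology: (Taxon W,((Taxon T,Taxon A),Taxon Q)).
The clade {Taxon A, Taxon Q, Taxon T} is supported by C2: its derived state '1' occurs in exactly those taxa and in no other taxon (including the outgroup).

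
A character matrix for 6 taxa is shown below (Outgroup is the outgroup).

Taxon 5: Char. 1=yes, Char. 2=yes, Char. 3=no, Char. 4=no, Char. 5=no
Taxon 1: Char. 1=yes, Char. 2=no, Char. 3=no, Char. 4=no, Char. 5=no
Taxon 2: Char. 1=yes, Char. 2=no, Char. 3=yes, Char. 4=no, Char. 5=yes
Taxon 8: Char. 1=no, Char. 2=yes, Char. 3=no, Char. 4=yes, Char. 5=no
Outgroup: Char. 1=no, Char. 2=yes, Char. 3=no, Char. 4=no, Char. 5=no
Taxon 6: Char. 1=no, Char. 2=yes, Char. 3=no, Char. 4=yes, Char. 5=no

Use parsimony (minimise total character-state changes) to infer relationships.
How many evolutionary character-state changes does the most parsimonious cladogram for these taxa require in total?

Character polarity is set by the outgroup: the derived state is whichever differs from the outgroup's state, so for Char. 2 the derived state is 'no', and for the remaining characters it is 'yes'.
Only Taxon 1, Taxon 2, and Taxon 5 show the derived state 'yes' for Char. 1, supporting them as a clade.
Only Taxon 1 and Taxon 2 show the derived state 'no' for Char. 2, supporting them as a clade.
Char. 3 (derived state 'yes') is unique to Taxon 2 (autapomorphy; uninformative for grouping).
Char. 4 (derived state 'yes') is shared by Taxon 6 and Taxon 8 — a synapomorphy uniting that clade.
Char. 5: derived state 'yes' in Taxon 2 only — an autapomorphy, so it tells us nothing about relationships among taxa.
Most parsimonious ingroup topology: ((Taxon 6,Taxon 8),(Taxon 5,(Taxon 2,Taxon 1))).
Changes per character on this tree: Char. 1: 1; Char. 2: 1; Char. 3: 1; Char. 4: 1; Char. 5: 1.
Total = 5.

5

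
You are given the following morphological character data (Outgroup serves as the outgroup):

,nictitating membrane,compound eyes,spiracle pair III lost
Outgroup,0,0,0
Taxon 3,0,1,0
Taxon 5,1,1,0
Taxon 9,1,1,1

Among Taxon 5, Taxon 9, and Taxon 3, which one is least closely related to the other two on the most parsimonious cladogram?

Taxon 3

The outgroup has state '0' for every character, so '1' is the derived state throughout.
nictitating membrane (derived state '1') is shared by Taxon 5 and Taxon 9 — a synapomorphy uniting that clade.
compound eyes (derived state '1') is shared by all ingroup taxa — unites the whole ingroup.
spiracle pair III lost: derived state '1' in Taxon 9 only — an autapomorphy, so it tells us nothing about relationships among taxa.
Most parsimonious ingroup topology: ((Taxon 9,Taxon 5),Taxon 3).
Taxon 9 and Taxon 5 share a more recent common ancestor with each other than either does with Taxon 3, so Taxon 3 is the least closely related of the three.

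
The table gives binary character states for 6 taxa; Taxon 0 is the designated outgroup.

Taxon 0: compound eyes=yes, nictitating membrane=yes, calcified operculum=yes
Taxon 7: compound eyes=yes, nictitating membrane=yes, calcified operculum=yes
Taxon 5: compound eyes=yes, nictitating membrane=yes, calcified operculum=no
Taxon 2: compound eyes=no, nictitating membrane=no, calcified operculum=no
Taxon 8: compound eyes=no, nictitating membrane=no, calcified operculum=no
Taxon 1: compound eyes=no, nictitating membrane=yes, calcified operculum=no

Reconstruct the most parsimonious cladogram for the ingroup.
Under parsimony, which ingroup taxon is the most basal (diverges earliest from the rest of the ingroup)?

The outgroup has state 'yes' for every character, so 'no' is the derived state throughout.
compound eyes (derived state 'no') is shared by Taxon 1, Taxon 2, and Taxon 8 — a synapomorphy uniting that clade.
nictitating membrane (derived state 'no') is shared by Taxon 2 and Taxon 8 — a synapomorphy uniting that clade.
calcified operculum (derived state 'no') is shared by Taxon 1, Taxon 2, Taxon 5, and Taxon 8 — a synapomorphy uniting that clade.
Most parsimonious ingroup topology: (Taxon 7,(Taxon 5,((Taxon 2,Taxon 8),Taxon 1))).
Taxon 7 is sister to the clade containing all other ingroup taxa, so it is the earliest-diverging (most basal) ingroup lineage.

Taxon 7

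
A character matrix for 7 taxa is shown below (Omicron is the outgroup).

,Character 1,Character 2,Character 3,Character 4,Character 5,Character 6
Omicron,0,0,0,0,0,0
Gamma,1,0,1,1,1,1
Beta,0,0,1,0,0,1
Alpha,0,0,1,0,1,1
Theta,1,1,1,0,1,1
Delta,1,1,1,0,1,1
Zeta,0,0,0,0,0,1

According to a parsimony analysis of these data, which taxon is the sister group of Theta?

Delta

The outgroup has state '0' for every character, so '1' is the derived state throughout.
Character 1: derived state '1' in Delta, Gamma, and Theta only — synapomorphy for {Delta, Gamma, Theta}.
Character 2 (derived state '1') is shared by Delta and Theta — a synapomorphy uniting that clade.
Only Alpha, Beta, Delta, Gamma, and Theta show the derived state '1' for Character 3, supporting them as a clade.
Character 4: derived state '1' in Gamma only — an autapomorphy, so it tells us nothing about relationships among taxa.
Only Alpha, Delta, Gamma, and Theta show the derived state '1' for Character 5, supporting them as a clade.
Character 6 (derived state '1') is shared by all ingroup taxa — unites the whole ingroup.
Most parsimonious ingroup topology: ((((Gamma,(Theta,Delta)),Alpha),Beta),Zeta).
Theta and Delta form a cherry on this tree, so they are sister taxa.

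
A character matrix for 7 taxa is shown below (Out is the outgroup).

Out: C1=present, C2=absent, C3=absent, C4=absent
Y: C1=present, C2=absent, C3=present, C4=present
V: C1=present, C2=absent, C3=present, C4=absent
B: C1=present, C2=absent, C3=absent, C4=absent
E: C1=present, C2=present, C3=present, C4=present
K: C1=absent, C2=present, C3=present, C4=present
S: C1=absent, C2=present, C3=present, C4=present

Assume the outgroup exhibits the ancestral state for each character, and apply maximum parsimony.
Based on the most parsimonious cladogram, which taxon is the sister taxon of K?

S

Character polarity is set by the outgroup: the derived state is whichever differs from the outgroup's state, so for C1 the derived state is 'absent', and for the remaining characters it is 'present'.
C1: derived state 'absent' in K and S only — synapomorphy for {K, S}.
C2: derived state 'present' in E, K, and S only — synapomorphy for {E, K, S}.
C3 (derived state 'present') is shared by E, K, S, V, and Y — a synapomorphy uniting that clade.
C4: derived state 'present' in E, K, S, and Y only — synapomorphy for {E, K, S, Y}.
Most parsimonious ingroup topology: (((Y,(E,(K,S))),V),B).
K and S form a cherry on this tree, so they are sister taxa.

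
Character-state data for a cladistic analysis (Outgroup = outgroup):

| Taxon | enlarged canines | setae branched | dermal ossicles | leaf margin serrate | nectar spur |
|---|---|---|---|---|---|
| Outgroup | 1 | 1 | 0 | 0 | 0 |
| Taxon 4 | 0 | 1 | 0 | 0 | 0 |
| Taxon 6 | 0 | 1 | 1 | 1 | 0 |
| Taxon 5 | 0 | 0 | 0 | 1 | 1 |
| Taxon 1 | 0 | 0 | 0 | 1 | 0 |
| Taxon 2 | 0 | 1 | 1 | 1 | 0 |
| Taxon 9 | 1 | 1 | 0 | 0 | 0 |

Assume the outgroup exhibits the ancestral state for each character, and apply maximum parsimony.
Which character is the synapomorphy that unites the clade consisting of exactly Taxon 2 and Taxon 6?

dermal ossicles

Character polarity is set by the outgroup: the derived state is whichever differs from the outgroup's state, so for enlarged canines, setae branched the derived state is '0', and for the remaining characters it is '1'.
Only Taxon 1, Taxon 2, Taxon 4, Taxon 5, and Taxon 6 show the derived state '0' for enlarged canines, supporting them as a clade.
setae branched (derived state '0') is shared by Taxon 1 and Taxon 5 — a synapomorphy uniting that clade.
Only Taxon 2 and Taxon 6 show the derived state '1' for dermal ossicles, supporting them as a clade.
leaf margin serrate: derived state '1' in Taxon 1, Taxon 2, Taxon 5, and Taxon 6 only — synapomorphy for {Taxon 1, Taxon 2, Taxon 5, Taxon 6}.
nectar spur: derived state '1' in Taxon 5 only — an autapomorphy, so it tells us nothing about relationships among taxa.
Most parsimonious ingroup topology: ((Taxon 4,((Taxon 6,Taxon 2),(Taxon 5,Taxon 1))),Taxon 9).
The clade {Taxon 2, Taxon 6} is supported by dermal ossicles: its derived state '1' occurs in exactly those taxa and in no other taxon (including the outgroup).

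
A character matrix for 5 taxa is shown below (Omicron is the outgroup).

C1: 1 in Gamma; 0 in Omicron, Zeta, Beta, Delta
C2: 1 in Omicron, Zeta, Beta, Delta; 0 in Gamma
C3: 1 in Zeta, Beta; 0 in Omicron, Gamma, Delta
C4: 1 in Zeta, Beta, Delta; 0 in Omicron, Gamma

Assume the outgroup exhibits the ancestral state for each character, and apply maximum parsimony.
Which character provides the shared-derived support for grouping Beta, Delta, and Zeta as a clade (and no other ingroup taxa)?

C4

Character polarity is set by the outgroup: the derived state is whichever differs from the outgroup's state, so for C2 the derived state is '0', and for the remaining characters it is '1'.
C1 (derived state '1') is unique to Gamma (autapomorphy; uninformative for grouping).
C2 (derived state '0') is unique to Gamma (autapomorphy; uninformative for grouping).
C3: derived state '1' in Beta and Zeta only — synapomorphy for {Beta, Zeta}.
C4 (derived state '1') is shared by Beta, Delta, and Zeta — a synapomorphy uniting that clade.
Most parsimonious ingroup topology: (((Zeta,Beta),Delta),Gamma).
The clade {Beta, Delta, Zeta} is supported by C4: its derived state '1' occurs in exactly those taxa and in no other taxon (including the outgroup).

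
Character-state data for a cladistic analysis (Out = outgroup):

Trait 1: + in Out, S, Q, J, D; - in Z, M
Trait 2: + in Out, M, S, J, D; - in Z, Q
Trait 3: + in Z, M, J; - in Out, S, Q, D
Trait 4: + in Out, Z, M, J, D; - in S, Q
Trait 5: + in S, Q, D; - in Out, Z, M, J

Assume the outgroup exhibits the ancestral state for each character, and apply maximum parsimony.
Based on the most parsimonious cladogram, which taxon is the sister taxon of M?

Z

Character polarity is set by the outgroup: the derived state is whichever differs from the outgroup's state, so for Trait 1, Trait 2, Trait 4 the derived state is '-', and for the remaining characters it is '+'.
Trait 1: derived state '-' in M and Z only — synapomorphy for {M, Z}.
Trait 2 groups Q and Z, which is incompatible with the clades supported by the remaining characters; treating it as convergent (homoplasy) costs fewer steps than any alternative tree.
Trait 3: derived state '+' in J, M, and Z only — synapomorphy for {J, M, Z}.
Trait 4 (derived state '-') is shared by Q and S — a synapomorphy uniting that clade.
Trait 5: derived state '+' in D, Q, and S only — synapomorphy for {D, Q, S}.
Most parsimonious ingroup topology: (((Z,M),J),((S,Q),D)).
M and Z form a cherry on this tree, so they are sister taxa.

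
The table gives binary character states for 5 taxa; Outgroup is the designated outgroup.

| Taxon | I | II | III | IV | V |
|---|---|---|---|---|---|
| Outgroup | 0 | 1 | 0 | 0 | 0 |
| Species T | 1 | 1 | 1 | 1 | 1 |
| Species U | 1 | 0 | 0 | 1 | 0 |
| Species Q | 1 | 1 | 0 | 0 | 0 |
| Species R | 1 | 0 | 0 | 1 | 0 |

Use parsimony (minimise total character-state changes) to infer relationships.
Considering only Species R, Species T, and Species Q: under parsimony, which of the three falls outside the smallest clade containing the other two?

Species Q

Character polarity is set by the outgroup: the derived state is whichever differs from the outgroup's state, so for II the derived state is '0', and for the remaining characters it is '1'.
All ingroup taxa share the derived state '1' for I; it defines the ingroup but does not resolve relationships within it.
II: derived state '0' in Species R and Species U only — synapomorphy for {Species R, Species U}.
III: derived state '1' in Species T only — an autapomorphy, so it tells us nothing about relationships among taxa.
IV: derived state '1' in Species R, Species T, and Species U only — synapomorphy for {Species R, Species T, Species U}.
V (derived state '1') is unique to Species T (autapomorphy; uninformative for grouping).
Most parsimonious ingroup topology: ((Species T,(Species U,Species R)),Species Q).
Species R and Species T share a more recent common ancestor with each other than either does with Species Q, so Species Q is the least closely related of the three.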